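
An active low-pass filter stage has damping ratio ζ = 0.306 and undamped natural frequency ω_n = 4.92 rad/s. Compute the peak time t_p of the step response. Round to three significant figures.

The damped frequency is ω_d = ω_n√(1−ζ²) = 4.92·√(1−0.0936) = 4.68 rad/s.
Peak time t_p = π/ω_d = π/4.68 = 0.671 s.

t_p ≈ 0.671 s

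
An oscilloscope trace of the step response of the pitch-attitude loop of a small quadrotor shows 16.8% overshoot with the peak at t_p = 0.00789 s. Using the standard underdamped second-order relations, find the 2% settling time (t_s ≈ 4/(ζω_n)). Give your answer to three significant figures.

ζ from %OS: ζ = |ln 0.168|/√(π²+ln²0.168) = 0.494.
t_p = π/ω_d ⇒ ω_d = 398 rad/s; then ω_n = ω_d/√(1−ζ²) = 458 rad/s.
t_s ≈ 4/(ζω_n) = 4/(0.494·458) = 0.0177 s.

t_s ≈ 0.0177 s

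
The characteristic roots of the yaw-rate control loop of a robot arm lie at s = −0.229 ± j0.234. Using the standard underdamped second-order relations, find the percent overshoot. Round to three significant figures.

%OS ≈ 4.62%

The poles are at −σ ± jω_d with σ = 0.229 and ω_d = 0.234, so ω_n = √(σ²+ω_d²) = 0.327 rad/s and ζ = σ/ω_n = 0.699.
%OS = 100·exp(−πζ/√(1−ζ²)) = 4.62%.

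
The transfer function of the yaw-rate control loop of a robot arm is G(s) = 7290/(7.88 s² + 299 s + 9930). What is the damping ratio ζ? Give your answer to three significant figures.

ζ ≈ 0.534

Dividing through by 7.88: denominator becomes s² + 37.94 s + 1260.
So ω_n = √1260 = 35.5 rad/s and ζ = 37.94/(2·35.5) = 0.534.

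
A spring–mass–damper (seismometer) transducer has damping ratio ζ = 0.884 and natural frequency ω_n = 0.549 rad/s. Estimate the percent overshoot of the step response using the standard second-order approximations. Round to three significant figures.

%OS ≈ 0.263%

For an underdamped second-order system, %OS = 100·exp(−πζ/√(1−ζ²)).
πζ/√(1−ζ²) = π·0.884/√(1−0.781) = 5.941, so %OS = 100·e^(−5.941) = 0.263%.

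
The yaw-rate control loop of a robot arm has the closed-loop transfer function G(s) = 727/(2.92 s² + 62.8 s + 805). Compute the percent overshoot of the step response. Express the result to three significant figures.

Dividing through by 2.92: denominator becomes s² + 21.51 s + 275.7.
So ω_n = √275.7 = 16.6 rad/s and ζ = 21.51/(2·16.6) = 0.648.
%OS = 100·exp(−πζ/√(1−ζ²)) = 6.92%.

%OS ≈ 6.92%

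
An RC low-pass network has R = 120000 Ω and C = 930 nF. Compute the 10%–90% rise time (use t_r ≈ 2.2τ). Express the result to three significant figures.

t_r ≈ 0.246 s

τ = RC = 120000 × 930 nF = 0.112 s.
t_r ≈ 2.2τ = 0.246 s.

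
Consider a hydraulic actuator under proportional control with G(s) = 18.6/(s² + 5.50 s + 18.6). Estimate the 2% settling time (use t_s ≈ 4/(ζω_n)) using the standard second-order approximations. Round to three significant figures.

t_s ≈ 1.45 s

Matching coefficients with s² + 2ζω_n s + ω_n² gives ω_n² = 18.6 ⇒ ω_n = 4.31 rad/s, and ζ = 5.50/(2ω_n) = 0.638.
t_s ≈ 4/(ζω_n) = 4/(0.638·4.31) = 1.45 s.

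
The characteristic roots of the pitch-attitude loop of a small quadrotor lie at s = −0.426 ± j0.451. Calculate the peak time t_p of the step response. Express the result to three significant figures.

t_p = π/ω_d with ω_d = 0.451 (the imaginary part), so t_p = 6.97 s.

t_p ≈ 6.97 s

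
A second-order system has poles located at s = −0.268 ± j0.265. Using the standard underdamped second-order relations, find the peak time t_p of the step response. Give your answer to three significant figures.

t_p = π/ω_d with ω_d = 0.265 (the imaginary part), so t_p = 11.9 s.

t_p ≈ 11.9 s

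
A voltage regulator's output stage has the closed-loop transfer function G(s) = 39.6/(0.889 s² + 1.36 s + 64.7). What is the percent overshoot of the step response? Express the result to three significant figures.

Dividing through by 0.889: denominator becomes s² + 1.530 s + 72.78.
So ω_n = √72.78 = 8.53 rad/s and ζ = 1.530/(2·8.53) = 0.0897.
%OS = 100·exp(−πζ/√(1−ζ²)) = 75.4%.

%OS ≈ 75.4%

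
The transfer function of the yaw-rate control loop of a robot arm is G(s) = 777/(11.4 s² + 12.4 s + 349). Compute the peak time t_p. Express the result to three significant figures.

Dividing through by 11.4: denominator becomes s² + 1.088 s + 30.61.
So ω_n = √30.61 = 5.53 rad/s and ζ = 1.088/(2·5.53) = 0.0983.
The damped frequency ω_d = ω_n√(1−ζ²) = 5.51 rad/s. t_p = π/ω_d = 0.571 s.

t_p ≈ 0.571 s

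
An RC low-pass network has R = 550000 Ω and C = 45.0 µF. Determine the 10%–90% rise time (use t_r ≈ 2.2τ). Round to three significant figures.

t_r ≈ 54.5 s

τ = RC = 550000 × 45.0 µF = 24.8 s.
t_r ≈ 2.2τ = 54.5 s.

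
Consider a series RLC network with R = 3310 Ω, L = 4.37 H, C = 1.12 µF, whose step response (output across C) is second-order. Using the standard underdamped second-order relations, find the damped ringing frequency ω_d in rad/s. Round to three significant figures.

ω_d ≈ 247 rad/s

For a series RLC circuit (capacitor voltage as output), ω_n = 1/√(LC) = 1/√(4.37 H · 1.12 µF) = 452 rad/s.
ζ = (R/2)·√(C/L) = (3310/2)·√(1.12 µF/4.37 H) = 0.838.
ω_d = 452·√(1 − 0.838²) = 247 rad/s.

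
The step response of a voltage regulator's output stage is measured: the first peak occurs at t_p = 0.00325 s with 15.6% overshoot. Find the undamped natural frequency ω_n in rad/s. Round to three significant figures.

ω_n ≈ 1120 rad/s

ζ from %OS: ζ = |ln 0.156|/√(π²+ln²0.156) = 0.509.
t_p = π/ω_d ⇒ ω_d = 967 rad/s; then ω_n = ω_d/√(1−ζ²) = 1120 rad/s.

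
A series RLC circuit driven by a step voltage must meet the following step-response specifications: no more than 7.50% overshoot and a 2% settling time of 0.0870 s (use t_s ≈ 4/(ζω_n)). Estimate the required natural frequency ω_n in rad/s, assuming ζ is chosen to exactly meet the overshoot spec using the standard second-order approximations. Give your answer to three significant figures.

ζ = −ln(OS)/√(π² + (ln OS)²). With OS = 0.0750, ln OS = −2.590 and ζ = 2.590/4.072 = 0.636.
Then ω_n = 4/(ζ t_s) = 4/(0.636 × 0.0870) = 72.3 rad/s.

ω_n ≈ 72.3 rad/s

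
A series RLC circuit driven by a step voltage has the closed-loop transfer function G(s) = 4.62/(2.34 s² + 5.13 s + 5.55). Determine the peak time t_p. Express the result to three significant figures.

Dividing through by 2.34: denominator becomes s² + 2.192 s + 2.372.
So ω_n = √2.372 = 1.54 rad/s and ζ = 2.192/(2·1.54) = 0.712.
ω_d = 1.54·√(1 − 0.712²) = 1.08 rad/s. t_p = π/ω_d = 2.90 s.

t_p ≈ 2.90 s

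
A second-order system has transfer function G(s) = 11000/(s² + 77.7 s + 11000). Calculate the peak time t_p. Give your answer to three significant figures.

t_p ≈ 0.0322 s

Matching coefficients with s² + 2ζω_n s + ω_n² gives ω_n² = 11000 ⇒ ω_n = 105 rad/s, and ζ = 77.7/(2ω_n) = 0.370.
ω_d = ω_n√(1−ζ²) = 97.4 rad/s. Then t_p = π/ω_d = 0.0322 s.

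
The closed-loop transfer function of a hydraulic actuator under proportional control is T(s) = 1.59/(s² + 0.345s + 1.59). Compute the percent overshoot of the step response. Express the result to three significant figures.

Comparing the denominator to s² + 2ζω_n s + ω_n²: ω_n = √1.59 = 1.26 rad/s, and 2ζω_n = 0.345 so ζ = 0.345/(2·1.26) = 0.137.
%OS = 100 e^{−πζ/√(1−ζ²)} with ζ = 0.137 gives 64.8%.

%OS ≈ 64.8%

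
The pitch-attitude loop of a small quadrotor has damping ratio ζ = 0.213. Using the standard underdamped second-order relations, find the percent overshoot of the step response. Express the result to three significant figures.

For an underdamped second-order system, %OS = 100·exp(−πζ/√(1−ζ²)).
πζ/√(1−ζ²) = π·0.213/√(1−0.0454) = 0.6849, so %OS = 100·e^(−0.6849) = 50.4%.

%OS ≈ 50.4%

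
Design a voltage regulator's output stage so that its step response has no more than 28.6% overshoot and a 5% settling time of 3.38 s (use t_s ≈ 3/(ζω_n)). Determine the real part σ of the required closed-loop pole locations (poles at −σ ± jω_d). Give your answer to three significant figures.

σ ≈ 0.888

The settling-time spec alone fixes σ = ζω_n = 3/t_s = 3/3.38 = 0.888.
(Overshoot then fixes ζ = 0.370 and hence ω_d = σ·√(1−ζ²)/ζ = 2.23 rad/s.)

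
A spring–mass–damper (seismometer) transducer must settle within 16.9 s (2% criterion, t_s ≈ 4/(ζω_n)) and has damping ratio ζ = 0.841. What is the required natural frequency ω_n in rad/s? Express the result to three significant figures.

Rearranging t_s ≈ 4/(ζω_n) gives ω_n = 4/(ζ·t_s) = 4/(0.841 × 16.9) = 0.281 rad/s.

ω_n ≈ 0.281 rad/s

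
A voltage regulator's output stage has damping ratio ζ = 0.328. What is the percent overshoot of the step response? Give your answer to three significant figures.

%OS ≈ 33.6%

For an underdamped second-order system, %OS = 100·exp(−πζ/√(1−ζ²)).
πζ/√(1−ζ²) = π·0.328/√(1−0.108) = 1.091, so %OS = 100·e^(−1.091) = 33.6%.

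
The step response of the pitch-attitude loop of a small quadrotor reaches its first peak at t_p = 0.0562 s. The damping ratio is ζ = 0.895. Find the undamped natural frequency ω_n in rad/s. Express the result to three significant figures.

ω_n ≈ 125 rad/s

Peak time t_p = π/ω_d, so ω_d = π/t_p = π/0.0562 = 55.9 rad/s.
ω_n = ω_d/√(1−ζ²) = 55.9/√0.199 = 125 rad/s.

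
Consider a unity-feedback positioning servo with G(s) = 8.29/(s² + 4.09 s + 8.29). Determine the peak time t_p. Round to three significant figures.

Comparing the denominator to s² + 2ζω_n s + ω_n²: ω_n = √8.29 = 2.88 rad/s, and 2ζω_n = 4.09 so ζ = 4.09/(2·2.88) = 0.710.
The damped frequency ω_d = ω_n√(1−ζ²) = 2.03 rad/s. Then t_p = π/ω_d = 1.55 s.

t_p ≈ 1.55 s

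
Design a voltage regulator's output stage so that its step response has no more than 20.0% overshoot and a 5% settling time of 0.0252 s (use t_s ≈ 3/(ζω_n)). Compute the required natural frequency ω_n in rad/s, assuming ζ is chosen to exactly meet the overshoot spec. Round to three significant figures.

From %OS = 100·exp(−πζ/√(1−ζ²)), invert to get ζ = −ln(OS)/√(π² + ln²(OS)) with OS = 0.200.
−ln 0.200 = 1.609, so ζ = 1.609/√(π² + 2.590) = 0.456.
From t_s ≈ 3/(ζω_n): ω_n = 3/(ζ·t_s) = 3/(0.456·0.0252) = 261 rad/s.

ω_n ≈ 261 rad/s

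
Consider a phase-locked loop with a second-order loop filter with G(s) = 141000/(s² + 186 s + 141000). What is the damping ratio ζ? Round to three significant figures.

ζ ≈ 0.248

Matching coefficients with s² + 2ζω_n s + ω_n² gives ω_n² = 141000 ⇒ ω_n = 375 rad/s, and ζ = 186/(2ω_n) = 0.248.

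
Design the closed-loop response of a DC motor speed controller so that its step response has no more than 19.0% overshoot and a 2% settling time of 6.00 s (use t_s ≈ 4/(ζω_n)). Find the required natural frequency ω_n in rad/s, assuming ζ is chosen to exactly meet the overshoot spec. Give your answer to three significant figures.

ω_n ≈ 1.43 rad/s

ζ = −ln(OS)/√(π² + (ln OS)²). With OS = 0.190, ln OS = −1.661 and ζ = 1.661/3.554 = 0.467.
From t_s ≈ 4/(ζω_n): ω_n = 4/(ζ·t_s) = 4/(0.467·6.00) = 1.43 rad/s.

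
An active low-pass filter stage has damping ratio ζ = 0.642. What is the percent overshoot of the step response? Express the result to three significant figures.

For an underdamped second-order system, %OS = 100·exp(−πζ/√(1−ζ²)).
πζ/√(1−ζ²) = π·0.642/√(1−0.412) = 2.631, so %OS = 100·e^(−2.631) = 7.20%.

%OS ≈ 7.20%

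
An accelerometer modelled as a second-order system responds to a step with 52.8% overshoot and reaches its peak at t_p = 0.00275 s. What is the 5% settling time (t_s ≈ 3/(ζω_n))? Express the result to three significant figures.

t_s ≈ 0.0129 s

From the overshoot, ζ = −ln(OS)/√(π²+ln²(OS)) = 0.199.
From t_p = π/ω_d, ω_d = π/0.00275 = 1140 rad/s, so ω_n = ω_d/√(1−ζ²) = 1170 rad/s.
t_s ≈ 3/(ζω_n) = 3/(0.199·1170) = 0.0129 s.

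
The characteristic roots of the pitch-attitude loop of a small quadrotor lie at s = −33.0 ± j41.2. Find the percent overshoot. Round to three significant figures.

%OS ≈ 8.08%

|pole| = ω_n = √(33.0² + 41.2²) = 52.8 rad/s; ζ = cos θ = σ/ω_n = 0.625.
%OS = 100·exp(−πζ/√(1−ζ²)) = 8.08%.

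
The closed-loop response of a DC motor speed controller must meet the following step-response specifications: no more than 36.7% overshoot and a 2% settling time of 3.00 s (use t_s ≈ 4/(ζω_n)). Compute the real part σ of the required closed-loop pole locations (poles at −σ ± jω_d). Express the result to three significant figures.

The settling-time spec alone fixes σ = ζω_n = 4/t_s = 4/3.00 = 1.33.
(Overshoot then fixes ζ = 0.304 and hence ω_d = σ·√(1−ζ²)/ζ = 4.18 rad/s.)

σ ≈ 1.33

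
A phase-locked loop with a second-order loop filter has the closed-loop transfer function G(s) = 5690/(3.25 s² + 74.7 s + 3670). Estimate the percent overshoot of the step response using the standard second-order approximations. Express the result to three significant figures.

Dividing through by 3.25: denominator becomes s² + 22.98 s + 1129.
So ω_n = √1129 = 33.6 rad/s and ζ = 22.98/(2·33.6) = 0.342.
%OS = 100·exp(−πζ/√(1−ζ²)) = 31.9%.

%OS ≈ 31.9%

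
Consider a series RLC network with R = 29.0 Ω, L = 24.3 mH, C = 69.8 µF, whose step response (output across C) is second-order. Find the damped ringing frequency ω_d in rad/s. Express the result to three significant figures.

ω_d ≈ 483 rad/s

For a series RLC circuit (capacitor voltage as output), ω_n = 1/√(LC) = 1/√(24.3 mH · 69.8 µF) = 768 rad/s.
ζ = (R/2)·√(C/L) = (29.0/2)·√(69.8 µF/24.3 mH) = 0.777.
The damped frequency ω_d = ω_n√(1−ζ²) = 483 rad/s.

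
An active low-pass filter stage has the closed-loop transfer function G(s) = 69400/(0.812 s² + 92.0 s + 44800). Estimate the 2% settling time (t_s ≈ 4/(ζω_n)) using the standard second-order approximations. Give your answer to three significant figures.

t_s ≈ 0.0706 s

Dividing through by 0.812: denominator becomes s² + 113.3 s + 55170.
So ω_n = √55170 = 235 rad/s and ζ = 113.3/(2·235) = 0.241.
t_s ≈ 4/(ζω_n) = 0.0706 s.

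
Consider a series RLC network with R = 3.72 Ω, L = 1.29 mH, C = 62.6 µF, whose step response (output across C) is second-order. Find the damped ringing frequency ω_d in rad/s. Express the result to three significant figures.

ω_d ≈ 3210 rad/s

For a series RLC circuit (capacitor voltage as output), ω_n = 1/√(LC) = 1/√(1.29 mH · 62.6 µF) = 3520 rad/s.
ζ = (R/2)·√(C/L) = (3.72/2)·√(62.6 µF/1.29 mH) = 0.410.
The damped frequency ω_d = ω_n√(1−ζ²) = 3210 rad/s.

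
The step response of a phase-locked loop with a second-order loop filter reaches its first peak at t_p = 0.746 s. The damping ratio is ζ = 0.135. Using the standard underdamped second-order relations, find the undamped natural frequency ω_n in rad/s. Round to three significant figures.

ω_n ≈ 4.25 rad/s

Peak time t_p = π/ω_d, so ω_d = π/t_p = π/0.746 = 4.21 rad/s.
ω_n = ω_d/√(1−ζ²) = 4.21/√0.982 = 4.25 rad/s.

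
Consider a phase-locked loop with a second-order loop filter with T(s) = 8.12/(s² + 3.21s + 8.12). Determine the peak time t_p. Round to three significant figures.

t_p ≈ 1.33 s

Comparing the denominator to s² + 2ζω_n s + ω_n²: ω_n = √8.12 = 2.85 rad/s, and 2ζω_n = 3.21 so ζ = 3.21/(2·2.85) = 0.563.
The damped frequency ω_d = ω_n√(1−ζ²) = 2.35 rad/s. Then t_p = π/ω_d = 1.33 s.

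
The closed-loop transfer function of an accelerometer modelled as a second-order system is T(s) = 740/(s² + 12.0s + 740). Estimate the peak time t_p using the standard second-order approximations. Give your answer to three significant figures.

Matching coefficients with s² + 2ζω_n s + ω_n² gives ω_n² = 740 ⇒ ω_n = 27.2 rad/s, and ζ = 12.0/(2ω_n) = 0.221.
ω_d = ω_n√(1−ζ²) = 26.5 rad/s. Then t_p = π/ω_d = 0.118 s.

t_p ≈ 0.118 s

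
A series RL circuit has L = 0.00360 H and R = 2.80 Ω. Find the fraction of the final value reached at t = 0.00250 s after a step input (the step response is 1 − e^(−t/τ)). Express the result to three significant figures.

y/y_∞ ≈ 0.857

τ = L/R = 0.00360/2.80 = 0.00129 s.
y(t)/y_∞ = 1 − e^(−t/τ) = 1 − e^(−0.00250/0.00129) = 1 − e^(−1.94) = 0.857.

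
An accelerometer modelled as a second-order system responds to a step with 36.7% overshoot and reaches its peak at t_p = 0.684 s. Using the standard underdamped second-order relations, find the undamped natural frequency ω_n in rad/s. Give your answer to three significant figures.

ω_n ≈ 4.82 rad/s

The overshoot fixes ζ = −ln(OS)/√(π²+ln²(OS)) = 0.304.
t_p = π/ω_d ⇒ ω_d = 4.59 rad/s; then ω_n = ω_d/√(1−ζ²) = 4.82 rad/s.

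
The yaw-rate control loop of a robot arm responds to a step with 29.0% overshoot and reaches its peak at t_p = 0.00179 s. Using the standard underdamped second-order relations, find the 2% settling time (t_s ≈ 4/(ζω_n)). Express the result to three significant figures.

From the overshoot, ζ = −ln(OS)/√(π²+ln²(OS)) = 0.367.
t_p = π/ω_d ⇒ ω_d = 1760 rad/s; then ω_n = ω_d/√(1−ζ²) = 1890 rad/s.
t_s ≈ 4/(ζω_n) = 4/(0.367·1890) = 0.00578 s.

t_s ≈ 0.00578 s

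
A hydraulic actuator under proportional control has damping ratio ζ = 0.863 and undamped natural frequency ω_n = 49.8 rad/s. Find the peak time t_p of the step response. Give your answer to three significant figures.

The damped frequency is ω_d = ω_n√(1−ζ²) = 49.8·√(1−0.745) = 25.2 rad/s.
Peak time t_p = π/ω_d = π/25.2 = 0.125 s.

t_p ≈ 0.125 s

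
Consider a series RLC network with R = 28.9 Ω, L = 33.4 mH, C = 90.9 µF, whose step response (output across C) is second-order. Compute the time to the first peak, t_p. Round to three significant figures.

For a series RLC circuit (capacitor voltage as output), ω_n = 1/√(LC) = 1/√(33.4 mH · 90.9 µF) = 574 rad/s.
ζ = (R/2)·√(C/L) = (28.9/2)·√(90.9 µF/33.4 mH) = 0.754.
The damped frequency ω_d = ω_n√(1−ζ²) = 377 rad/s. t_p = π/ω_d = 0.00833 s.

t_p ≈ 0.00833 s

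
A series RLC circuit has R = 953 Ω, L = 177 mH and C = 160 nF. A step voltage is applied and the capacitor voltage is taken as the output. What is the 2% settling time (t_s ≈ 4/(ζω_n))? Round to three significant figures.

t_s ≈ 0.00149 s

For a series RLC circuit (capacitor voltage as output), ω_n = 1/√(LC) = 1/√(177 mH · 160 nF) = 5940 rad/s.
ζ = (R/2)·√(C/L) = (953/2)·√(160 nF/177 mH) = 0.453.
t_s ≈ 4/(ζω_n) = 0.00149 s.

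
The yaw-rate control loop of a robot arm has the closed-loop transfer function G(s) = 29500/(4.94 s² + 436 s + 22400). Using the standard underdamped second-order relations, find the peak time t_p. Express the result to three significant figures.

Dividing through by 4.94: denominator becomes s² + 88.26 s + 4534.
So ω_n = √4534 = 67.3 rad/s and ζ = 88.26/(2·67.3) = 0.655.
ω_d = ω_n√(1−ζ²) = 50.9 rad/s. t_p = π/ω_d = 0.0618 s.

t_p ≈ 0.0618 s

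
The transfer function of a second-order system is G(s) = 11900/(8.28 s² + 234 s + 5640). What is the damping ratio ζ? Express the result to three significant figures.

ζ ≈ 0.541

Dividing through by 8.28: denominator becomes s² + 28.26 s + 681.2.
So ω_n = √681.2 = 26.1 rad/s and ζ = 28.26/(2·26.1) = 0.541.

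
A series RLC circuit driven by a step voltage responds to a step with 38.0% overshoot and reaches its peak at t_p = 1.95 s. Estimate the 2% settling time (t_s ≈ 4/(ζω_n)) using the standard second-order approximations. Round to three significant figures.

t_s ≈ 8.06 s

From the overshoot, ζ = −ln(OS)/√(π²+ln²(OS)) = 0.294.
t_p = π/ω_d ⇒ ω_d = 1.61 rad/s; then ω_n = ω_d/√(1−ζ²) = 1.69 rad/s.
t_s ≈ 4/(ζω_n) = 4/(0.294·1.69) = 8.06 s.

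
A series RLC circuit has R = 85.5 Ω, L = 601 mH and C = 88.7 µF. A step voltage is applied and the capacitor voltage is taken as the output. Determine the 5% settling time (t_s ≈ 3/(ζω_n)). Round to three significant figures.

t_s ≈ 0.0422 s

For a series RLC circuit (capacitor voltage as output), ω_n = 1/√(LC) = 1/√(601 mH · 88.7 µF) = 137 rad/s.
ζ = (R/2)·√(C/L) = (85.5/2)·√(88.7 µF/601 mH) = 0.519.
t_s ≈ 3/(ζω_n) = 0.0422 s.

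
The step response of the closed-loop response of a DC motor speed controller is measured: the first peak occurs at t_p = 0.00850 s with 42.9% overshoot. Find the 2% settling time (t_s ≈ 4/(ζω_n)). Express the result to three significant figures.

The overshoot fixes ζ = −ln(OS)/√(π²+ln²(OS)) = 0.260.
From t_p = π/ω_d, ω_d = π/0.00850 = 370 rad/s, so ω_n = ω_d/√(1−ζ²) = 383 rad/s.
t_s ≈ 4/(ζω_n) = 4/(0.260·383) = 0.0402 s.

t_s ≈ 0.0402 s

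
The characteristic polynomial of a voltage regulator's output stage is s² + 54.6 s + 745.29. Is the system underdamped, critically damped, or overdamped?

critically damped

a² − 4b = 54.6² − 4·745.29 = 0 (repeated real root); the system is critically damped.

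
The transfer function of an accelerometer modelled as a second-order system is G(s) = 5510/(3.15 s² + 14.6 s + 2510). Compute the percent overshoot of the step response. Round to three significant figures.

Dividing through by 3.15: denominator becomes s² + 4.635 s + 796.8.
So ω_n = √796.8 = 28.2 rad/s and ζ = 4.635/(2·28.2) = 0.0821.
%OS = 100·exp(−πζ/√(1−ζ²)) = 77.2%.

%OS ≈ 77.2%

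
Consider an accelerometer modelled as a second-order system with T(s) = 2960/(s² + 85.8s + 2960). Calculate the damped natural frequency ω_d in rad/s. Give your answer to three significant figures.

Comparing the denominator to s² + 2ζω_n s + ω_n²: ω_n = √2960 = 54.4 rad/s, and 2ζω_n = 85.8 so ζ = 85.8/(2·54.4) = 0.789.
ω_d = 54.4·√(1 − 0.789²) = 33.5 rad/s.

ω_d ≈ 33.5 rad/s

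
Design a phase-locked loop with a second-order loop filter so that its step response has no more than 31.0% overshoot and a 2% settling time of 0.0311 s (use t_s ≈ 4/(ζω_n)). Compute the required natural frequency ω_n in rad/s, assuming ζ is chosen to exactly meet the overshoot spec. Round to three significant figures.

ζ = −ln(OS)/√(π² + (ln OS)²). With OS = 0.310, ln OS = −1.171 and ζ = 1.171/3.353 = 0.349.
From t_s ≈ 4/(ζω_n): ω_n = 4/(ζ·t_s) = 4/(0.349·0.0311) = 368 rad/s.

ω_n ≈ 368 rad/s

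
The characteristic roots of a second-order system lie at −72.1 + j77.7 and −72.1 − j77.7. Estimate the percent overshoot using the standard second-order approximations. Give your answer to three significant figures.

%OS ≈ 5.42%

With σ = 72.1, ω_d = 77.7: ω_n = √(σ²+ω_d²) = 106 rad/s, ζ = σ/ω_n = 0.680.
%OS = 100·exp(−πζ/√(1−ζ²)) = 5.42%.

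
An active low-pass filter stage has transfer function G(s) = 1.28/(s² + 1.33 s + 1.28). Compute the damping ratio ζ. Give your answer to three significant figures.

Matching coefficients with s² + 2ζω_n s + ω_n² gives ω_n² = 1.28 ⇒ ω_n = 1.13 rad/s, and ζ = 1.33/(2ω_n) = 0.588.

ζ ≈ 0.588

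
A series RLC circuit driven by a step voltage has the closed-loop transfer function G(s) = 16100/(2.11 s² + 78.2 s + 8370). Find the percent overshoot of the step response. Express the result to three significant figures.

%OS ≈ 38.0%

Dividing through by 2.11: denominator becomes s² + 37.06 s + 3967.
So ω_n = √3967 = 63.0 rad/s and ζ = 37.06/(2·63.0) = 0.294.
%OS = 100 e^{−πζ/√(1−ζ²)} with ζ = 0.294 gives 38.0%.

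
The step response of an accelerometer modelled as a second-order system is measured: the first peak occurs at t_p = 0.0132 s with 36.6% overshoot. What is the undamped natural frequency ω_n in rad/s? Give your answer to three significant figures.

ω_n ≈ 250 rad/s

ζ from %OS: ζ = |ln 0.366|/√(π²+ln²0.366) = 0.305.
t_p = π/ω_d ⇒ ω_d = 238 rad/s; then ω_n = ω_d/√(1−ζ²) = 250 rad/s.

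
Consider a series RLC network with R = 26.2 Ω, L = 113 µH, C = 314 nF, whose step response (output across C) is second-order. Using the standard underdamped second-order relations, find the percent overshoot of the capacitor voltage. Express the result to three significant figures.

For a series RLC circuit (capacitor voltage as output), ω_n = 1/√(LC) = 1/√(113 µH · 314 nF) = 168000 rad/s.
ζ = (R/2)·√(C/L) = (26.2/2)·√(314 nF/113 µH) = 0.691.
Overshoot: exp(−π·0.691/√(1−0.691²)) = 0.0498, i.e. 4.98%.

%OS ≈ 4.98%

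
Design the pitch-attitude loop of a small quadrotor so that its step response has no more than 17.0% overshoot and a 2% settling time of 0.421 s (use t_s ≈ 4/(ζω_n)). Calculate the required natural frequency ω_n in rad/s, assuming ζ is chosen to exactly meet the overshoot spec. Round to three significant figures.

ζ = −ln(OS)/√(π² + (ln OS)²). With OS = 0.170, ln OS = −1.772 and ζ = 1.772/3.607 = 0.491.
Then ω_n = 4/(ζ t_s) = 4/(0.491 × 0.421) = 19.3 rad/s.

ω_n ≈ 19.3 rad/s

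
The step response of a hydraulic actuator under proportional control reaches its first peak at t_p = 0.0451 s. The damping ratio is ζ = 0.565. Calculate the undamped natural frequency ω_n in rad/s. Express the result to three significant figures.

Peak time t_p = π/ω_d, so ω_d = π/t_p = π/0.0451 = 69.7 rad/s.
ω_n = ω_d/√(1−ζ²) = 69.7/√0.681 = 84.4 rad/s.

ω_n ≈ 84.4 rad/s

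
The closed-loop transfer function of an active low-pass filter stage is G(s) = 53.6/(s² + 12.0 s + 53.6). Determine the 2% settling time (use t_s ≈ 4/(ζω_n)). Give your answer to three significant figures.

t_s ≈ 0.667 s

Comparing the denominator to s² + 2ζω_n s + ω_n²: ω_n = √53.6 = 7.32 rad/s, and 2ζω_n = 12.0 so ζ = 12.0/(2·7.32) = 0.820.
t_s ≈ 4/(ζω_n) = 4/(0.820·7.32) = 0.667 s.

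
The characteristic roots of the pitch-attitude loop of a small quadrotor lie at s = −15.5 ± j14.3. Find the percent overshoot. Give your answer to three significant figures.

%OS ≈ 3.32%

|pole| = ω_n = √(15.5² + 14.3²) = 21.1 rad/s; ζ = cos θ = σ/ω_n = 0.735.
%OS = 100·exp(−πζ/√(1−ζ²)) = 3.32%.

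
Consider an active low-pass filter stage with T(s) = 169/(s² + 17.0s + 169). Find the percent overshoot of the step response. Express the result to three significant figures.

%OS ≈ 6.62%

Matching coefficients with s² + 2ζω_n s + ω_n² gives ω_n² = 169 ⇒ ω_n = 13.0 rad/s, and ζ = 17.0/(2ω_n) = 0.654.
Overshoot: exp(−π·0.654/√(1−0.654²)) = 0.0662, i.e. 6.62%.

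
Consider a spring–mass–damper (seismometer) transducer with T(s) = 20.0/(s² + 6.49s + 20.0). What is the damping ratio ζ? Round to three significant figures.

ζ ≈ 0.726

Matching coefficients with s² + 2ζω_n s + ω_n² gives ω_n² = 20.0 ⇒ ω_n = 4.47 rad/s, and ζ = 6.49/(2ω_n) = 0.726.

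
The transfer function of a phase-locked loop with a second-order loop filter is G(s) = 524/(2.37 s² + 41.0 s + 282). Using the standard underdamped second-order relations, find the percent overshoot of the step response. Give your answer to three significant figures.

Dividing through by 2.37: denominator becomes s² + 17.30 s + 119.0.
So ω_n = √119.0 = 10.9 rad/s and ζ = 17.30/(2·10.9) = 0.793.
%OS = 100·exp(−πζ/√(1−ζ²)) = 1.68%.

%OS ≈ 1.68%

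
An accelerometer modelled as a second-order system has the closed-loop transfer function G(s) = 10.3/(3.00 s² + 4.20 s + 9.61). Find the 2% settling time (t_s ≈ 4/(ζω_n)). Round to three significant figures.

t_s ≈ 5.71 s

Dividing through by 3.00: denominator becomes s² + 1.400 s + 3.203.
So ω_n = √3.203 = 1.79 rad/s and ζ = 1.400/(2·1.79) = 0.391.
t_s ≈ 4/(ζω_n) = 5.71 s.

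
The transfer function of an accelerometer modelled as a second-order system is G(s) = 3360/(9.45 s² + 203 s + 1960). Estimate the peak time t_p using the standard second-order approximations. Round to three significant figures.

Dividing through by 9.45: denominator becomes s² + 21.48 s + 207.4.
So ω_n = √207.4 = 14.4 rad/s and ζ = 21.48/(2·14.4) = 0.746.
The damped frequency ω_d = ω_n√(1−ζ²) = 9.59 rad/s. t_p = π/ω_d = 0.327 s.

t_p ≈ 0.327 s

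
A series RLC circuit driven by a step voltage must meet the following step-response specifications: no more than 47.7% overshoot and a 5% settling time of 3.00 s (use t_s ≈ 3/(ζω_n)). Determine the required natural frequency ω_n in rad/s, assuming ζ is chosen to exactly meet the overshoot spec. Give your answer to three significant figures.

ω_n ≈ 4.36 rad/s

From %OS = 100·exp(−πζ/√(1−ζ²)), invert to get ζ = −ln(OS)/√(π² + ln²(OS)) with OS = 0.477.
−ln 0.477 = 0.7402, so ζ = 0.7402/√(π² + 0.5480) = 0.229.
Then ω_n = 3/(ζ t_s) = 3/(0.229 × 3.00) = 4.36 rad/s.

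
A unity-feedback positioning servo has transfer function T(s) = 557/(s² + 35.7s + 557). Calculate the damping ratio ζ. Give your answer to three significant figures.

ζ ≈ 0.756

Matching coefficients with s² + 2ζω_n s + ω_n² gives ω_n² = 557 ⇒ ω_n = 23.6 rad/s, and ζ = 35.7/(2ω_n) = 0.756.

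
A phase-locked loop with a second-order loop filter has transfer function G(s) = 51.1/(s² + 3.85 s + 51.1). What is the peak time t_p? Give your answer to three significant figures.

t_p ≈ 0.456 s

Comparing the denominator to s² + 2ζω_n s + ω_n²: ω_n = √51.1 = 7.15 rad/s, and 2ζω_n = 3.85 so ζ = 3.85/(2·7.15) = 0.269.
The damped frequency ω_d = ω_n√(1−ζ²) = 6.88 rad/s. Then t_p = π/ω_d = 0.456 s.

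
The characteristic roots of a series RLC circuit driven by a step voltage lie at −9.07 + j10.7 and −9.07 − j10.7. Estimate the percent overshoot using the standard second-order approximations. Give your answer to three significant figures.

%OS ≈ 6.97%

The poles are at −σ ± jω_d with σ = 9.07 and ω_d = 10.7, so ω_n = √(σ²+ω_d²) = 14.0 rad/s and ζ = σ/ω_n = 0.647.
%OS = 100·exp(−πζ/√(1−ζ²)) = 6.97%.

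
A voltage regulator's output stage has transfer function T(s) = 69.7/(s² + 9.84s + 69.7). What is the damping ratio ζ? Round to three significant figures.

ζ ≈ 0.589

ω_n = √69.7 = 8.35 rad/s; ζ = 9.84/(2·8.35) = 0.589.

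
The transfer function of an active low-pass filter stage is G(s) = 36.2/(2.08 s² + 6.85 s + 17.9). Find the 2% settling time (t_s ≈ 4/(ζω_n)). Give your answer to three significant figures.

t_s ≈ 2.43 s

Dividing through by 2.08: denominator becomes s² + 3.293 s + 8.606.
So ω_n = √8.606 = 2.93 rad/s and ζ = 3.293/(2·2.93) = 0.561.
t_s ≈ 4/(ζω_n) = 2.43 s.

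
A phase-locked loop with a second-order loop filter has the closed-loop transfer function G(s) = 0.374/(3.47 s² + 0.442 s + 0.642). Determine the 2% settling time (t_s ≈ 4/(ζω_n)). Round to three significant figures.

t_s ≈ 62.8 s

Dividing through by 3.47: denominator becomes s² + 0.1274 s + 0.1850.
So ω_n = √0.1850 = 0.430 rad/s and ζ = 0.1274/(2·0.430) = 0.148.
t_s ≈ 4/(ζω_n) = 62.8 s.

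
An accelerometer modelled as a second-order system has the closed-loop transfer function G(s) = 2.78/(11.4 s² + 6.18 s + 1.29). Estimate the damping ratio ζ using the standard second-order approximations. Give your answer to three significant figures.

ζ ≈ 0.806

Dividing through by 11.4: denominator becomes s² + 0.5421 s + 0.1132.
So ω_n = √0.1132 = 0.336 rad/s and ζ = 0.5421/(2·0.336) = 0.806.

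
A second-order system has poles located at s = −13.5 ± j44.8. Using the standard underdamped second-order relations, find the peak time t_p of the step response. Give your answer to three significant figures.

t_p ≈ 0.0701 s

t_p = π/ω_d with ω_d = 44.8 (the imaginary part), so t_p = 0.0701 s.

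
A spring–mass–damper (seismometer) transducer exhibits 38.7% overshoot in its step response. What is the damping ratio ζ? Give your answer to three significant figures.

Inverting the overshoot relation: ζ = |ln 0.387|/√(π² + ln²0.387) = 0.289.

ζ ≈ 0.289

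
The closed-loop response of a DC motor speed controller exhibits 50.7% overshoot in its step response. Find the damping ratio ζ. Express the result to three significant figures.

ζ = −ln(OS)/√(π² + (ln OS)²). With OS = 0.507, ln OS = −0.6792 and ζ = 0.6792/3.214 = 0.211.

ζ ≈ 0.211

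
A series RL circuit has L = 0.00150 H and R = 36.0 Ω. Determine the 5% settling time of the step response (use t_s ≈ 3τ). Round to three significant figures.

τ = L/R = 0.00150/36.0 = 0.0000417 s.
t_s ≈ 3τ = 0.000125 s.

t_s ≈ 0.000125 s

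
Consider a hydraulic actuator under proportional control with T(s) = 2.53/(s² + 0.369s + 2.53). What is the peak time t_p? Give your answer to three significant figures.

ω_n = √2.53 = 1.59 rad/s; ζ = 0.369/(2·1.59) = 0.116.
ω_d = 1.59·√(1 − 0.116²) = 1.58 rad/s. Then t_p = π/ω_d = 1.99 s.

t_p ≈ 1.99 s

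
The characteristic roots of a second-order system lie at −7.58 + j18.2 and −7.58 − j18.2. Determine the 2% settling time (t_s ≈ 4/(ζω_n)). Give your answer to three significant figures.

For poles at −σ ± jω_d, ζω_n = σ = 7.58, so t_s ≈ 4/σ = 0.528 s.

t_s ≈ 0.528 s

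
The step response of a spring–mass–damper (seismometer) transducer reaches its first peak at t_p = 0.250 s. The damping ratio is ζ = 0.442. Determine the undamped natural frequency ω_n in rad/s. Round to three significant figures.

Peak time t_p = π/ω_d, so ω_d = π/t_p = π/0.250 = 12.6 rad/s.
ω_n = ω_d/√(1−ζ²) = 12.6/√0.805 = 14.0 rad/s.

ω_n ≈ 14.0 rad/s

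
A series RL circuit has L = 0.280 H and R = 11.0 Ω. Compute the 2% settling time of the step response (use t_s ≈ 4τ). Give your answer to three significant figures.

t_s ≈ 0.102 s

τ = L/R = 0.280/11.0 = 0.0255 s.
t_s ≈ 4τ = 0.102 s.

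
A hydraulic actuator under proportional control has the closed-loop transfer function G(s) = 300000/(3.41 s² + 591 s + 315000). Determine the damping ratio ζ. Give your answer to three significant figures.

ζ ≈ 0.285

Dividing through by 3.41: denominator becomes s² + 173.3 s + 92380.
So ω_n = √92380 = 304 rad/s and ζ = 173.3/(2·304) = 0.285.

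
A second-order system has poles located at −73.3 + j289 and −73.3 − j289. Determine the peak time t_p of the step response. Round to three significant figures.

t_p ≈ 0.0109 s

t_p = π/ω_d with ω_d = 289 (the imaginary part), so t_p = 0.0109 s.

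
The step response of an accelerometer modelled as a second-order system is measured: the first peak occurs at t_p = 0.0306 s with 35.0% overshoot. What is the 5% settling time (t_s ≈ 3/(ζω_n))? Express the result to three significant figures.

t_s ≈ 0.0874 s

ζ from %OS: ζ = |ln 0.350|/√(π²+ln²0.350) = 0.317.
t_p = π/ω_d ⇒ ω_d = 103 rad/s; then ω_n = ω_d/√(1−ζ²) = 108 rad/s.
t_s ≈ 3/(ζω_n) = 3/(0.317·108) = 0.0874 s.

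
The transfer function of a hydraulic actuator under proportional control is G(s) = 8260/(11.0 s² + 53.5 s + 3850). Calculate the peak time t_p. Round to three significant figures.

t_p ≈ 0.169 s

Dividing through by 11.0: denominator becomes s² + 4.864 s + 350.0.
So ω_n = √350.0 = 18.7 rad/s and ζ = 4.864/(2·18.7) = 0.130.
ω_d = ω_n√(1−ζ²) = 18.5 rad/s. t_p = π/ω_d = 0.169 s.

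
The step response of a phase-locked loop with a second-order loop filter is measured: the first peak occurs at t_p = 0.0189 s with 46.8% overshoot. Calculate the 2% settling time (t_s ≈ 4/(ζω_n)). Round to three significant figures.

t_s ≈ 0.0996 s

ζ from %OS: ζ = |ln 0.468|/√(π²+ln²0.468) = 0.235.
t_p = π/ω_d ⇒ ω_d = 166 rad/s; then ω_n = ω_d/√(1−ζ²) = 171 rad/s.
t_s ≈ 4/(ζω_n) = 4/(0.235·171) = 0.0996 s.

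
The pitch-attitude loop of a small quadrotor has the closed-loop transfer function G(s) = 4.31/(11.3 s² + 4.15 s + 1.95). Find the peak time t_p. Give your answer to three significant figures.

t_p ≈ 8.43 s

Dividing through by 11.3: denominator becomes s² + 0.3673 s + 0.1726.
So ω_n = √0.1726 = 0.415 rad/s and ζ = 0.3673/(2·0.415) = 0.442.
ω_d = 0.415·√(1 − 0.442²) = 0.373 rad/s. t_p = π/ω_d = 8.43 s.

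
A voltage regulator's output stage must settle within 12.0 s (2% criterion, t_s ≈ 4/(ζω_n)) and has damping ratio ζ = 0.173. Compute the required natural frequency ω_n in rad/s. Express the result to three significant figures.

ω_n ≈ 1.93 rad/s

Rearranging t_s ≈ 4/(ζω_n) gives ω_n = 4/(ζ·t_s) = 4/(0.173 × 12.0) = 1.93 rad/s.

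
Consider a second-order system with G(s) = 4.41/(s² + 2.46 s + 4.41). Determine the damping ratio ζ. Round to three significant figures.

ζ ≈ 0.586

Comparing the denominator to s² + 2ζω_n s + ω_n²: ω_n = √4.41 = 2.10 rad/s, and 2ζω_n = 2.46 so ζ = 2.46/(2·2.10) = 0.586.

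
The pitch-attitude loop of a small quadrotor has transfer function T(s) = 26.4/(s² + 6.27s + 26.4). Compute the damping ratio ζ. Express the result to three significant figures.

ζ ≈ 0.610

Comparing the denominator to s² + 2ζω_n s + ω_n²: ω_n = √26.4 = 5.14 rad/s, and 2ζω_n = 6.27 so ζ = 6.27/(2·5.14) = 0.610.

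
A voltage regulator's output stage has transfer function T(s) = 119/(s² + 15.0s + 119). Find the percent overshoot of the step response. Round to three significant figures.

ω_n = √119 = 10.9 rad/s; ζ = 15.0/(2·10.9) = 0.688.
Overshoot: exp(−π·0.688/√(1−0.688²)) = 0.0511, i.e. 5.11%.

%OS ≈ 5.11%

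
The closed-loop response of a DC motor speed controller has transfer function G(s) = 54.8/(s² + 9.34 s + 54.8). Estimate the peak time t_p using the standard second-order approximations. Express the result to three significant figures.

ω_n = √54.8 = 7.40 rad/s; ζ = 9.34/(2·7.40) = 0.631.
The damped frequency ω_d = ω_n√(1−ζ²) = 5.74 rad/s. Then t_p = π/ω_d = 0.547 s.

t_p ≈ 0.547 s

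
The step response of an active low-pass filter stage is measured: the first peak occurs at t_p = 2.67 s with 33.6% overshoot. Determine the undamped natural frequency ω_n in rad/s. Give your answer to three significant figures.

From the overshoot, ζ = −ln(OS)/√(π²+ln²(OS)) = 0.328.
t_p = π/ω_d ⇒ ω_d = 1.18 rad/s; then ω_n = ω_d/√(1−ζ²) = 1.25 rad/s.

ω_n ≈ 1.25 rad/s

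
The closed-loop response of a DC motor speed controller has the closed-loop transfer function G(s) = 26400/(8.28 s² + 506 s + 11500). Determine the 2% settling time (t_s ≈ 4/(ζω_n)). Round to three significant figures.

t_s ≈ 0.131 s

Dividing through by 8.28: denominator becomes s² + 61.11 s + 1389.
So ω_n = √1389 = 37.3 rad/s and ζ = 61.11/(2·37.3) = 0.820.
t_s ≈ 4/(ζω_n) = 0.131 s.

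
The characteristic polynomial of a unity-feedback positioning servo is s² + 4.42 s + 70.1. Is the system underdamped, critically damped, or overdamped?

a² − 4b = 4.42² − 4·70.1 < 0 (complex roots); the system is underdamped.

underdamped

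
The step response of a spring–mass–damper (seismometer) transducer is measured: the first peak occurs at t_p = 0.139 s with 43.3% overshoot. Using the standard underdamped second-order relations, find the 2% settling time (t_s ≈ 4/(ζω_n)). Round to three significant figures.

t_s ≈ 0.664 s

ζ from %OS: ζ = |ln 0.433|/√(π²+ln²0.433) = 0.257.
From t_p = π/ω_d, ω_d = π/0.139 = 22.6 rad/s, so ω_n = ω_d/√(1−ζ²) = 23.4 rad/s.
t_s ≈ 4/(ζω_n) = 4/(0.257·23.4) = 0.664 s.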